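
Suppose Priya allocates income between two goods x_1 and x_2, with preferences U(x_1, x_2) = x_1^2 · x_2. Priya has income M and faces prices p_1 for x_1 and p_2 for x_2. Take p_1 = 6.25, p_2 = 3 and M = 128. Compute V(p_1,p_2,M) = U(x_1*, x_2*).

V = 2651.2144

Tangency: MRS = 2·x_2/x_1 = p_1/p_2.
Rearranging, p_2·x_2 = (1/2)·p_1·x_1. Substituting into the budget gives p_1·x_1·(1 + (1/2)) = M.
Demand: x_1*(p_1,p_2,M) = 2/3·M/p_1 and x_2* = 1/3·M/p_2.
At p_1=6.25, p_2=3, M=128: x_1* = 2/3·128/6.25 = 13.6533, x_2* = 14.2222.
Utility at the optimum: U(13.6533, 14.2222) = 2651.2144.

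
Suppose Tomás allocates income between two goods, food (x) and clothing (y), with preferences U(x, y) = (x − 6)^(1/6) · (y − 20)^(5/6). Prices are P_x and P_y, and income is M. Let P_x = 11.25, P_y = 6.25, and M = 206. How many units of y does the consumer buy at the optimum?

y* = 21.8

This is Cobb-Douglas in (x−6, y−20): tangency gives 1/6·P_y·(y−20) = 5/6·P_x·(x−6).
After buying the subsistence bundle (6, 20), a share 1/6 of the remaining income goes to x: x* = 6 + 1/6·(M − 6P_x − 20P_y)/P_x.
Discretionary income = 206 − 6·11.25 − 20·6.25 = 13.5; y* = 20 + 5/6·13.5/6.25 = 21.8.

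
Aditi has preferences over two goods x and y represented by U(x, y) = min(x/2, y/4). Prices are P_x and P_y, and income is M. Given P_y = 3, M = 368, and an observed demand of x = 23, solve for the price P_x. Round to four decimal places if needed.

Leontief preferences: the optimum is at the kink where x/2 = y/4, i.e. y = 2·x.
Budget: P_x·x + P_y·2·x = M, so (2·P_x + 4·P_y)·x = 2·M.
Demand: x*(P_x,P_y,M) = 2·M/(2·P_x + 4·P_y), y* = 4·M/(2·P_x + 4·P_y).
Set x* = 23 in the demand function and solve for P_x: P_x = 10.

P_x = 10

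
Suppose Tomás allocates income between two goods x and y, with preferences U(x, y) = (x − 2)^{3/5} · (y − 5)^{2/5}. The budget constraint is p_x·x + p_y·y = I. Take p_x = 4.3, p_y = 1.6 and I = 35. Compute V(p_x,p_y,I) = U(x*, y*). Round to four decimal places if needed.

MRS = (3/2)·(y−5)/(x−2). Tangency with p_x/p_y gives y−5 = (2/3)·(p_x/p_y)·(x−2).
After buying the subsistence bundle (2, 5), a share 0.6 of the remaining income goes to x: x* = 2 + 0.6·(I − 2p_x − 5p_y)/p_x.
Discretionary income = 35 − 2·4.3 − 5·1.6 = 18.4; x* = 2 + 0.6·18.4/4.3 = 4.5674; y* = 5 + 0.4·18.4/1.6 = 9.6.
Utility at the optimum: U(4.5674, 9.6) = 3.2419.

V = 3.2419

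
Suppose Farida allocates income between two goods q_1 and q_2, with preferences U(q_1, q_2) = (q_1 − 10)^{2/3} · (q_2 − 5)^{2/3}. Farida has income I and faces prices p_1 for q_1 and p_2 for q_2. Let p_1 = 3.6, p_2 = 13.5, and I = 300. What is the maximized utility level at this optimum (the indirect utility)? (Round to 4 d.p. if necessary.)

MRS = (q_2−5)/(q_1−10). Tangency with p_1/p_2 gives q_2−5 = (p_1/p_2)·(q_1−10).
After buying the subsistence bundle (10, 5), a share 0.5 of the remaining income goes to q_1: q_1* = 10 + 0.5·(I − 10p_1 − 5p_2)/p_1.
Discretionary income = 300 − 10·3.6 − 5·13.5 = 196.5; q_1* = 10 + 0.5·196.5/3.6 = 37.2917; q_2* = 5 + 0.5·196.5/13.5 = 12.2778.
Utility at the optimum: U(37.2917, 12.2778) = 34.0423.

V = 34.0423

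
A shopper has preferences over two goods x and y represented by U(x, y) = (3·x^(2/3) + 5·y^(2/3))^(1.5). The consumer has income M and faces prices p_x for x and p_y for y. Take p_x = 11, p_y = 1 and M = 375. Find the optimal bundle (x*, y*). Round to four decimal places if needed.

x* = 0.0607, y* = 374.3318

Numerically y/x = 6162.037037, so x* = 375/(11 + 1·6162.037037) = 0.0607 and y* = 6162.037037·0.0607 = 374.3318.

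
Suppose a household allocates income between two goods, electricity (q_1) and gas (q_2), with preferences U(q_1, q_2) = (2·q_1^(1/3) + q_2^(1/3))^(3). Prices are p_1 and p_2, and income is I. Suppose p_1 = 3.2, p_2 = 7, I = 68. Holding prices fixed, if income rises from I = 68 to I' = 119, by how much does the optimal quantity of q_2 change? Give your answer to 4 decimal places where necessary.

Δq_2* = 1.4056

From the CES first-order condition, 2·(q_2/q_1)^(2/3) = p_1/p_2.
Solve for the ratio: q_2/q_1 = [(1/2)·p_1/p_2]^(1.5).
With the ratio pinned down, the budget gives q_1* = I/(p_1 + p_2·(q_2/q_1)) and q_2* = (q_2/q_1)·q_1*.
Numerically q_2/q_1 = 0.109278, so q_1* = 68/(3.2 + 7·0.109278) = 17.1503 and q_2* = 0.109278·17.1503 = 1.8742.
At I' = 119: q_2* = 3.2798. Change: 3.2798 − 1.8742 = 1.4056.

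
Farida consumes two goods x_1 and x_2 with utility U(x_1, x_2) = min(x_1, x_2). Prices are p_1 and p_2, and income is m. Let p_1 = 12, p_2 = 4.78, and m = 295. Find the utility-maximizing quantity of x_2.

x_2* = 17.5805

Leontief preferences: the optimum is at the kink where x_1/1 = x_2/1, i.e. x_2 = x_1.
Budget: p_1·x_1 + p_2·x_1 = m, so (p_1 + p_2)·x_1 = m.
Demand: x_1*(p_1,p_2,m) = m/(p_1 + p_2), x_2* = m/(p_1 + p_2).
Here 12 + 4.78 = 16.78, giving x_2* = 17.5805.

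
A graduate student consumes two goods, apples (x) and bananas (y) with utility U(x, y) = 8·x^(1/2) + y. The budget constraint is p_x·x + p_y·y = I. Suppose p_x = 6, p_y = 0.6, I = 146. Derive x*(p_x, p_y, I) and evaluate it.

x* = 0.16

MU_x = 4/√x, MU_y = 1. Tangency: 4/√x = p_x/p_y.
Solve: √x = 4·p_y/p_x, so x*(p_x,p_y) = (4·p_y/p_x)², and y* = (I − p_x·x*)/p_y.
Plugging in: x* = (4·0.6/6)² = 0.16.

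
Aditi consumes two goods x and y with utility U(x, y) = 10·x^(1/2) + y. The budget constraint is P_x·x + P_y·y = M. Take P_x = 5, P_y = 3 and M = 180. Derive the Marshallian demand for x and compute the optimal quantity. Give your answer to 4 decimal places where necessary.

x* = 9

MU_x = 5/√x, MU_y = 1. Tangency: 5/√x = P_x/P_y.
Thus x* = (5·P_y/P_x)² — independent of M — with the rest of income spent on y.
Plugging in: x* = (5·3/5)² = 9.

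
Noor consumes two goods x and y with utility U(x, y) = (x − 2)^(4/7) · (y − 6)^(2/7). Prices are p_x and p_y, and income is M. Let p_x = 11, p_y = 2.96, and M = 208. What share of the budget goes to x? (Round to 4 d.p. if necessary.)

share on x = 0.645

This is Cobb-Douglas in (x−2, y−6): tangency gives 4/7·p_y·(y−6) = 2/7·p_x·(x−2).
After buying the subsistence bundle (2, 6), a share 2/3 of the remaining income goes to x: x* = 2 + 2/3·(M − 2p_x − 6p_y)/p_x.
Discretionary income = 208 − 2·11 − 6·2.96 = 168.24; x* = 2 + 2/3·168.24/11 = 12.1964; y* = 6 + 1/3·168.24/2.96 = 24.9459.
Expenditure on x: 11·12.1964 = 134.16; share = 0.645.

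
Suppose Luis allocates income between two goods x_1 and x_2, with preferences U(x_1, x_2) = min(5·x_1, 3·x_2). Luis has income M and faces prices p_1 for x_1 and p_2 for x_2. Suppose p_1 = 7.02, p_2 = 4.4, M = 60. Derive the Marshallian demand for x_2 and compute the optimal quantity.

x_2* = 6.967

Leontief preferences: the optimum is at the kink where x_1/3 = x_2/5, i.e. x_2 = (5/3)·x_1.
Budget: p_1·x_1 + p_2·(5/3)·x_1 = M, so (3·p_1 + 5·p_2)·x_1 = 3·M.
Demand: x_1*(p_1,p_2,M) = 3·M/(3·p_1 + 5·p_2), x_2* = 5·M/(3·p_1 + 5·p_2).
Here 3·7.02 + 5·4.4 = 43.06, giving x_2* = 6.967.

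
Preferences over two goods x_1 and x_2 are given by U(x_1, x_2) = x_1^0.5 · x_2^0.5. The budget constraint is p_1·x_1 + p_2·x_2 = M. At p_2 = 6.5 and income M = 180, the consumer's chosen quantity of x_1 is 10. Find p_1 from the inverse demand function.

p_1 = 9

MU_x_1/MU_x_2 = (0.5·x_2)/(0.5·x_1); tangency sets this equal to p_1/p_2.
Rearranging, p_2·x_2 = p_1·x_1. Substituting into the budget gives p_1·x_1·(1 + 1) = M.
Demand: x_1*(p_1,p_2,M) = 0.5·M/p_1 and x_2* = 0.5·M/p_2.
Set x_1* = 10 in the demand function and solve for p_1: p_1 = 9.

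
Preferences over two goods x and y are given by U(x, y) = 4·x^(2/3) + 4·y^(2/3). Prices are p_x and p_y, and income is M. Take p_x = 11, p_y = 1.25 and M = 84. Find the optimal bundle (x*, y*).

MU_x ∝ 4·x^(-1/3), MU_y ∝ 4·y^(-1/3), so MRS = (y/x)^(1/3) = p_x/p_y.
Hence y/x = (p_x/p_y)^(1/(1/3)), i.e. raised to the 3 power.
Substitute y = (y/x)·x into the budget: x* = M/(p_x + p_y·(y/x)).
Numerically y/x = 681.472, so x* = 84/(11 + 1.25·681.472) = 0.0974 and y* = 681.472·0.0974 = 66.3433.

x* = 0.0974, y* = 66.3433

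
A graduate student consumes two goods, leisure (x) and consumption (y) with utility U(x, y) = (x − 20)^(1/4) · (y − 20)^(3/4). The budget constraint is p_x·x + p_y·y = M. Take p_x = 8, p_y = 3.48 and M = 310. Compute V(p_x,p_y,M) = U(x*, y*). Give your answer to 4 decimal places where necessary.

V = 10.6925

Let x' = x−20, y' = y−20. MRS = (1/3)·y'/x' = p_x/p_y.
After buying the subsistence bundle (20, 20), a share 0.25 of the remaining income goes to x: x* = 20 + 0.25·(M − 20p_x − 20p_y)/p_x.
Discretionary income = 310 − 20·8 − 20·3.48 = 80.4; x* = 20 + 0.25·80.4/8 = 22.5125; y* = 20 + 0.75·80.4/3.48 = 37.3276.
Utility at the optimum: U(22.5125, 37.3276) = 10.6925.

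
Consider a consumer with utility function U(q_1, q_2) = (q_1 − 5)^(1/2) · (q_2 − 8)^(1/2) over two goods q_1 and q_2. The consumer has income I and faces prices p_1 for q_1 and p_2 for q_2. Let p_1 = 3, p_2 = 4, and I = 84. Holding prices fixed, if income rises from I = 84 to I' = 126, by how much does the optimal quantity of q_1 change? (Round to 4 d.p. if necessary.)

This is Cobb-Douglas in (q_1−5, q_2−8): tangency gives 0.5·p_2·(q_2−8) = 0.5·p_1·(q_1−5).
After buying the subsistence bundle (5, 8), a share 0.5 of the remaining income goes to q_1: q_1* = 5 + 0.5·(I − 5p_1 − 8p_2)/p_1.
Discretionary income = 84 − 5·3 − 8·4 = 37; q_1* = 5 + 0.5·37/3 = 11.1667.
At I' = 126: q_1* = 18.1667. Change: 18.1667 − 11.1667 = 7.

Δq_1* = 7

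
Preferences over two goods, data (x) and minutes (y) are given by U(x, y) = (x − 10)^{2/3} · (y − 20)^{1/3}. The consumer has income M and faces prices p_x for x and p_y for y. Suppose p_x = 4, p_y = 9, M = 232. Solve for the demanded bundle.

x* = 12, y* = 20.4444

Let x' = x−10, y' = y−20. MRS = 2·y'/x' = p_x/p_y.
After buying the subsistence bundle (10, 20), a share 2/3 of the remaining income goes to x: x* = 10 + 2/3·(M − 10p_x − 20p_y)/p_x.
Discretionary income = 232 − 10·4 − 20·9 = 12; x* = 10 + 2/3·12/4 = 12; y* = 20 + 1/3·12/9 = 20.4444.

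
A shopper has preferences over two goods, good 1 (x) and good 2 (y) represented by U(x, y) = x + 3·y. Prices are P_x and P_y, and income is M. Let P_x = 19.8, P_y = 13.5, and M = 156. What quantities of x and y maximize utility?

x* = 0, y* = 11.5556

Linear utility — the consumer picks whichever good has higher MU/price: 1/19.8 = 0.0505 vs 3/13.5 = 0.2222.
y gives more utility per dollar, so spend all income on y: y* = M/P_y, x* = 0.
Numerically: x* = 0, y* = 11.5556.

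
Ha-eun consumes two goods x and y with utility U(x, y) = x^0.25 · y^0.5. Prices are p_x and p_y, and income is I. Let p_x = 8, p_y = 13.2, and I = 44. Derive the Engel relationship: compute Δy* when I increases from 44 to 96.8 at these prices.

Δy* = 2.6667

MU_x/MU_y = (0.25·y)/(0.5·x); tangency sets this equal to p_x/p_y.
Rearranging, p_y·y = 2·p_x·x. Substituting into the budget gives p_x·x·(1 + 2) = I.
Demand: x*(p_x,p_y,I) = 1/3·I/p_x and y* = 2/3·I/p_y.
At p_x=8, p_y=13.2, I=44: y* = 2/3·44/13.2 = 2.2222.
At I' = 96.8: y* = 4.8889. Change: 4.8889 − 2.2222 = 2.6667.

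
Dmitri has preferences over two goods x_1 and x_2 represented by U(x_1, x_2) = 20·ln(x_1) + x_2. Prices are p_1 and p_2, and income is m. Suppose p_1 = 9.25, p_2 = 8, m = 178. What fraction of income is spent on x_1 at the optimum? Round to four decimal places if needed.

share on x_1 = 0.8989

MU_x_1 = 20/x_1, MU_x_2 = 1. Tangency: 20/x_1 = p_1/p_2.
So x_1*(p_1,p_2) = 20·p_2/p_1, independent of income; and x_2* = (m − 20·p_2)/p_2.
At the given prices: x_1* = 20·8/9.25 = 17.2973, and x_2* = 2.25.
Expenditure on x_1: 9.25·17.2973 = 160; share = 0.8989.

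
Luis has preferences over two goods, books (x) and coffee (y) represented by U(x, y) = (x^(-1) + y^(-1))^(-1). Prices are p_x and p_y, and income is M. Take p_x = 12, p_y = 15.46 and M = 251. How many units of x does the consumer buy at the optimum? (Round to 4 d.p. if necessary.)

x* = 9.7968

Substitute y = (y/x)·x into the budget: x* = M/(p_x + p_y·(y/x)).
Numerically y/x = 0.88102, so x* = 251/(12 + 15.46·0.88102) = 9.7968.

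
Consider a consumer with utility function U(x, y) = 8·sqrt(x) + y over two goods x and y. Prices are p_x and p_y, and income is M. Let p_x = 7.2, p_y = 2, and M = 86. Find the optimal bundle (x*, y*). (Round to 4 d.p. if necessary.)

Utility is quasi-linear in y; the FOC for x is 4/√x = p_x/p_y.
Thus x* = (4·p_y/p_x)² — independent of M — with the rest of income spent on y.
Plugging in: x* = (4·2/7.2)² = 1.2346, y* = 38.5556.

x* = 1.2346, y* = 38.5556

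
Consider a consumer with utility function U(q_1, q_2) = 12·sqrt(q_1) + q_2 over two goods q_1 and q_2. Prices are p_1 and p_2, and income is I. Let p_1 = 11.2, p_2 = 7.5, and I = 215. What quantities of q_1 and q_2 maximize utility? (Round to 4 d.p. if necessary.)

q_1* = 16.1432, q_2* = 4.5595

Set MRS = p_1/p_2: 6·q_1^(−1/2) = p_1/p_2.
Thus q_1* = (6·p_2/p_1)² — independent of I — with the rest of income spent on q_2.
Plugging in: q_1* = (6·7.5/11.2)² = 16.1432, q_2* = 4.5595.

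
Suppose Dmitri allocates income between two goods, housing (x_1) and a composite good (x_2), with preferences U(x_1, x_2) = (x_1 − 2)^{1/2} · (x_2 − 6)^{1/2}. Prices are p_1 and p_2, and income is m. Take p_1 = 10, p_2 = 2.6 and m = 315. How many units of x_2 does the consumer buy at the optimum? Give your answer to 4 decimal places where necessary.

This is Cobb-Douglas in (x_1−2, x_2−6): tangency gives 0.5·p_2·(x_2−6) = 0.5·p_1·(x_1−2).
After buying the subsistence bundle (2, 6), a share 0.5 of the remaining income goes to x_1: x_1* = 2 + 0.5·(m − 2p_1 − 6p_2)/p_1.
Discretionary income = 315 − 2·10 − 6·2.6 = 279.4; x_2* = 6 + 0.5·279.4/2.6 = 59.7308.

x_2* = 59.7308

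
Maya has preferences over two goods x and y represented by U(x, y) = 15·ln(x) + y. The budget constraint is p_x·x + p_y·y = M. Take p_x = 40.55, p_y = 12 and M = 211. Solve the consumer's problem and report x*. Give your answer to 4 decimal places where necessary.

x* = 4.439

MU_x = 15/x, MU_y = 1. Tangency: 15/x = p_x/p_y.
So x*(p_x,p_y) = 15·p_y/p_x, independent of income; and y* = (M − 15·p_y)/p_y.
At the given prices: x* = 15·12/40.55 = 4.439.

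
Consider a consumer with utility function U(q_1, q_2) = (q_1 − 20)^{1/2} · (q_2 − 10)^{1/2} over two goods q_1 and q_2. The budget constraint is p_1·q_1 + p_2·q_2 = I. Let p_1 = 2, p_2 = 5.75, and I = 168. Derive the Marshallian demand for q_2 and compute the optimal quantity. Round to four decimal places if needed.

This is Cobb-Douglas in (q_1−20, q_2−10): tangency gives 0.5·p_2·(q_2−10) = 0.5·p_1·(q_1−20).
Substituting into the budget: q_1* = 20 + 0.5·(I − 20·p_1 − 10·p_2)/p_1, and q_2* = 10 + 0.5·(…)/p_2.
Discretionary income = 168 − 20·2 − 10·5.75 = 70.5; q_2* = 10 + 0.5·70.5/5.75 = 16.1304.

q_2* = 16.1304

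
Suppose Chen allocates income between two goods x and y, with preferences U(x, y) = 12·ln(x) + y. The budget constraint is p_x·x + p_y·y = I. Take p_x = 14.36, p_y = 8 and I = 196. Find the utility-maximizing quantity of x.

MU_x = 12/x, MU_y = 1. Tangency: 12/x = p_x/p_y.
So x*(p_x,p_y) = 12·p_y/p_x, independent of income; and y* = (I − 12·p_y)/p_y.
At the given prices: x* = 12·8/14.36 = 6.6852.

x* = 6.6852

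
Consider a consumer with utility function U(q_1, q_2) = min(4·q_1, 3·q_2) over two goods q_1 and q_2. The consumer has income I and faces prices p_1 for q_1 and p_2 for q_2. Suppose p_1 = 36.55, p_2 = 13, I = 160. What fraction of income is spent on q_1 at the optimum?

Here 3·36.55 + 4·13 = 161.65, giving q_1* = 2.9694 and q_2* = 3.9592.
Expenditure on q_1: 36.55·2.9694 = 108.5308; share = 0.6783.

share on q_1 = 0.6783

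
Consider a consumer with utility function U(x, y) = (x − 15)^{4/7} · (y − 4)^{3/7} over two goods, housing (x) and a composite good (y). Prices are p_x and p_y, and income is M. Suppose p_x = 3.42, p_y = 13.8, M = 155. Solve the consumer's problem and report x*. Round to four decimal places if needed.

Discretionary income = 155 − 15·3.42 − 4·13.8 = 48.5; x* = 15 + 4/7·48.5/3.42 = 23.1036.

x* = 23.1036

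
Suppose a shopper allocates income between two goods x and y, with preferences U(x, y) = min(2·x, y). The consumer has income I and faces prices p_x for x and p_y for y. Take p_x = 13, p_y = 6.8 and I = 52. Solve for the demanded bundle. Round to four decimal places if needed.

x* = 1.9549, y* = 3.9098

Leontief preferences: the optimum is at the kink where x/1 = y/2, i.e. y = 2·x.
Budget: p_x·x + p_y·2·x = I, so (p_x + 2·p_y)·x = I.
Demand: x*(p_x,p_y,I) = I/(p_x + 2·p_y), y* = 2·I/(p_x + 2·p_y).
Here 13 + 2·6.8 = 26.6, giving x* = 1.9549 and y* = 3.9098.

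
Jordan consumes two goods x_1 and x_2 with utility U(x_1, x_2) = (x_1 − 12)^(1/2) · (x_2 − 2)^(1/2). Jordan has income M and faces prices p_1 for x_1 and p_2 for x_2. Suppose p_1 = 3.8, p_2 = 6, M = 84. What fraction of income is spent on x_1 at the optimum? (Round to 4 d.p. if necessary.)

This is Cobb-Douglas in (x_1−12, x_2−2): tangency gives 0.5·p_2·(x_2−2) = 0.5·p_1·(x_1−12).
Substituting into the budget: x_1* = 12 + 0.5·(M − 12·p_1 − 2·p_2)/p_1, and x_2* = 2 + 0.5·(…)/p_2.
Discretionary income = 84 − 12·3.8 − 2·6 = 26.4; x_1* = 12 + 0.5·26.4/3.8 = 15.4737; x_2* = 2 + 0.5·26.4/6 = 4.2.
Expenditure on x_1: 3.8·15.4737 = 58.8; share = 0.7.

share on x_1 = 0.7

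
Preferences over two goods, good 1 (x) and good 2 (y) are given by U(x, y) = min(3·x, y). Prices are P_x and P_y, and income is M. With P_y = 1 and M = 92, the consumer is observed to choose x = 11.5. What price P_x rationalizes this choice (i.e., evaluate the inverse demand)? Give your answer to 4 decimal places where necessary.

Leontief preferences: the optimum is at the kink where x/1 = y/3, i.e. y = 3·x.
Budget: P_x·x + P_y·3·x = M, so (P_x + 3·P_y)·x = M.
Demand: x*(P_x,P_y,M) = M/(P_x + 3·P_y), y* = 3·M/(P_x + 3·P_y).
Set x* = 11.5 in the demand function and solve for P_x: P_x = 5.

P_x = 5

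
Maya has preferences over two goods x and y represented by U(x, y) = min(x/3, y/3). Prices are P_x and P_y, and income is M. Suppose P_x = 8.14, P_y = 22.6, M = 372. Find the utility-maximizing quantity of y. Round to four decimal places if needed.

Leontief preferences: the optimum is at the kink where x/3 = y/3, i.e. y = x.
Budget: P_x·x + P_y·x = M, so (3·P_x + 3·P_y)·x = 3·M.
Demand: x*(P_x,P_y,M) = 3·M/(3·P_x + 3·P_y), y* = 3·M/(3·P_x + 3·P_y).
Here 3·8.14 + 3·22.6 = 92.22, giving y* = 12.1015.

y* = 12.1015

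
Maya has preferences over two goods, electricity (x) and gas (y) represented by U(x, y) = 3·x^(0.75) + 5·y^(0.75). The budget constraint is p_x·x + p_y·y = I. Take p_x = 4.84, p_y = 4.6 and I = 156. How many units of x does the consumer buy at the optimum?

x* = 3.227

From the CES first-order condition, (3/5)·(y/x)^(0.25) = p_x/p_y.
Hence y/x = ((5/3)·p_x/p_y)^(1/(0.25)), i.e. raised to the 4 power.
Substitute y = (y/x)·x into the budget: x* = I/(p_x + p_y·(y/x)).
Numerically y/x = 9.45682, so x* = 156/(4.84 + 4.6·9.45682) = 3.227.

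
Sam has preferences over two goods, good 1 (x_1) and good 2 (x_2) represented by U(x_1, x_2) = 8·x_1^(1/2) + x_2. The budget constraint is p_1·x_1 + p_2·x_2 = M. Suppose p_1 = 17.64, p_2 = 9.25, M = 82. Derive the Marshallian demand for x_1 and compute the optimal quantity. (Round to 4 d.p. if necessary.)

x_1* = 4.3995

MU_x_1 = 4/√x_1, MU_x_2 = 1. Tangency: 4/√x_1 = p_1/p_2.
Solve: √x_1 = 4·p_2/p_1, so x_1*(p_1,p_2) = (4·p_2/p_1)², and x_2* = (M − p_1·x_1*)/p_2.
Plugging in: x_1* = (4·9.25/17.64)² = 4.3995.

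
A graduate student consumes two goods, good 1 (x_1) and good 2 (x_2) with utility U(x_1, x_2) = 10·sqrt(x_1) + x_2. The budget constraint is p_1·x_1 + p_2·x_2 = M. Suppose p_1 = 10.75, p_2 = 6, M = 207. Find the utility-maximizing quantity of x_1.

Set MRS = p_1/p_2: 5·x_1^(−1/2) = p_1/p_2.
Solve: √x_1 = 5·p_2/p_1, so x_1*(p_1,p_2) = (5·p_2/p_1)², and x_2* = (M − p_1·x_1*)/p_2.
Plugging in: x_1* = (5·6/10.75)² = 7.788.

x_1* = 7.788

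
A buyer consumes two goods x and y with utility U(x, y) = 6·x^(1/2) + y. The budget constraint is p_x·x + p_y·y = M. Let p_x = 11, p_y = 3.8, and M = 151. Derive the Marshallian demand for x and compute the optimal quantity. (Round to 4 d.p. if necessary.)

x* = 1.074

MU_x = 3/√x, MU_y = 1. Tangency: 3/√x = p_x/p_y.
Thus x* = (3·p_y/p_x)² — independent of M — with the rest of income spent on y.
Plugging in: x* = (3·3.8/11)² = 1.074.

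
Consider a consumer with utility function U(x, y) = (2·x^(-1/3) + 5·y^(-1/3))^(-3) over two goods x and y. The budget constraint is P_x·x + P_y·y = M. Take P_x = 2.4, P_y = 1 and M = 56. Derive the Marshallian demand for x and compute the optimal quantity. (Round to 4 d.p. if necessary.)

From the CES first-order condition, (2/5)·(y/x)^(4/3) = P_x/P_y.
Hence y/x = ((5/2)·P_x/P_y)^(1/(4/3)), i.e. raised to the 0.75 power.
Substitute y = (y/x)·x into the budget: x* = M/(P_x + P_y·(y/x)).
Numerically y/x = 3.833659, so x* = 56/(2.4 + 1·3.833659) = 8.9835.

x* = 8.9835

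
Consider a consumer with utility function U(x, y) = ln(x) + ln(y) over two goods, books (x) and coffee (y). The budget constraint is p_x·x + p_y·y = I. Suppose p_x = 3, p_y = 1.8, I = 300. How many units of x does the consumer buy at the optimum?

MU_x/MU_y = (y)/(x); tangency sets this equal to p_x/p_y.
Rearranging, p_y·y = p_x·x. Substituting into the budget gives p_x·x·(1 + 1) = I.
Demand: x*(p_x,p_y,I) = 0.5·I/p_x and y* = 0.5·I/p_y.
At p_x=3, p_y=1.8, I=300: x* = 0.5·300/3 = 50.

x* = 50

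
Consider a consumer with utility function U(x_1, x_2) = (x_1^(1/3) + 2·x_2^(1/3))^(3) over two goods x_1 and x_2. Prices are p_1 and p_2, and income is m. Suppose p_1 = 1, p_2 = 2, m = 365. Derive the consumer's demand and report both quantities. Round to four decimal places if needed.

x_1* = 121.6667, x_2* = 121.6667

MRS = MU_x_1/MU_x_2 = (1/2)·(x_2/x_1)^(2/3). Set equal to p_1/p_2.
Hence x_2/x_1 = (2·p_1/p_2)^(1/(2/3)), i.e. raised to the 1.5 power.
Substitute x_2 = (x_2/x_1)·x_1 into the budget: x_1* = m/(p_1 + p_2·(x_2/x_1)).
Numerically x_2/x_1 = 1, so x_1* = 365/(1 + 2·1) = 121.6667 and x_2* = 1·121.6667 = 121.6667.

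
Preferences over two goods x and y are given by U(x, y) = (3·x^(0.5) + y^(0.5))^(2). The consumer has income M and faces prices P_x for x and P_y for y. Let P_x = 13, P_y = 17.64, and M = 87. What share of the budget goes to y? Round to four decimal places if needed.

share on y = 0.0757

From the CES first-order condition, 3·(y/x)^(0.5) = P_x/P_y.
Solve for the ratio: y/x = [(1/3)·P_x/P_y]^(2).
With the ratio pinned down, the budget gives x* = M/(P_x + P_y·(y/x)) and y* = (y/x)·x*.
Numerically y/x = 0.060346, so x* = 87/(13 + 17.64·0.060346) = 6.1858 and y* = 0.060346·6.1858 = 0.3733.
Expenditure on y: 17.64·0.3733 = 6.5848; share = 0.0757.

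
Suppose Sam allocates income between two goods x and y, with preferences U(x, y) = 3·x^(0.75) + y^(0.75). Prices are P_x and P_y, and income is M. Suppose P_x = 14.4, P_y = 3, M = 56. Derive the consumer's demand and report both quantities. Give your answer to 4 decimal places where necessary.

x* = 1.6441, y* = 10.7749

Substitute y = (y/x)·x into the budget: x* = M/(P_x + P_y·(y/x)).
Numerically y/x = 6.5536, so x* = 56/(14.4 + 3·6.5536) = 1.6441 and y* = 6.5536·1.6441 = 10.7749.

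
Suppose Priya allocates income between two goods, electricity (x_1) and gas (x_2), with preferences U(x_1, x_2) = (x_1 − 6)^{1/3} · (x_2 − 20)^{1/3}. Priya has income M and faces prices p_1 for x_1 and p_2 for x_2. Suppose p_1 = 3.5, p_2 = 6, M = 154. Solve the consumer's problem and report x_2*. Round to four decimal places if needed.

x_2* = 21.0833

Discretionary income = 154 − 6·3.5 − 20·6 = 13; x_2* = 20 + 0.5·13/6 = 21.0833.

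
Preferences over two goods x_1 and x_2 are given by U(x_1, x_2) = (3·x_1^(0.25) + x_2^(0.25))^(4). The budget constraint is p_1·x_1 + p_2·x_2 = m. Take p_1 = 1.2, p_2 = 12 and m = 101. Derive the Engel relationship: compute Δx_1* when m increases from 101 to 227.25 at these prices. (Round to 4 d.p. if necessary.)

From the CES first-order condition, 3·(x_2/x_1)^(0.75) = p_1/p_2.
Hence x_2/x_1 = ((1/3)·p_1/p_2)^(1/(0.75)), i.e. raised to the 4/3 power.
Substitute x_2 = (x_2/x_1)·x_1 into the budget: x_1* = m/(p_1 + p_2·(x_2/x_1)).
Numerically x_2/x_1 = 0.010728, so x_1* = 101/(1.2 + 12·0.010728) = 76.0123.
At m' = 227.25: x_1* = 171.0277. Change: 171.0277 − 76.0123 = 95.0154.

Δx_1* = 95.0154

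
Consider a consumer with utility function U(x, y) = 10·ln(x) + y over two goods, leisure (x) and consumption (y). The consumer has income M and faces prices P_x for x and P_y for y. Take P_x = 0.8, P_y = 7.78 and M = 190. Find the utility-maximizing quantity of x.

x* = 97.25

MU_x = 10/x, MU_y = 1. Tangency: 10/x = P_x/P_y.
So x*(P_x,P_y) = 10·P_y/P_x, independent of income; and y* = (M − 10·P_y)/P_y.
At the given prices: x* = 10·7.78/0.8 = 97.25.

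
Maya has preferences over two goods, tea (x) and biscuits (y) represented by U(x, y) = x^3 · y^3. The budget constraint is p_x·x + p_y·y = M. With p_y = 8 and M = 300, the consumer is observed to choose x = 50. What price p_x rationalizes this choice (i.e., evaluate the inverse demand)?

MU_x/MU_y = (3·y)/(3·x); tangency sets this equal to p_x/p_y.
So 3·p_y·y = 3·p_x·x; combined with the budget, a share 0.5 of income goes to x.
Demand: x*(p_x,p_y,M) = 0.5·M/p_x and y* = 0.5·M/p_y.
Set x* = 50 in the demand function and solve for p_x: p_x = 3.

p_x = 3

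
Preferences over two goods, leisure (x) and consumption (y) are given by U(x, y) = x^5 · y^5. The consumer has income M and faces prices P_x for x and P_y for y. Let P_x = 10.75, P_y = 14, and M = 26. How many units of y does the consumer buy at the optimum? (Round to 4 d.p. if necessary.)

y* = 0.9286

Demand: x*(P_x,P_y,M) = 0.5·M/P_x and y* = 0.5·M/P_y.
At P_x=10.75, P_y=14, M=26: y* = 0.5·26/14 = 0.9286.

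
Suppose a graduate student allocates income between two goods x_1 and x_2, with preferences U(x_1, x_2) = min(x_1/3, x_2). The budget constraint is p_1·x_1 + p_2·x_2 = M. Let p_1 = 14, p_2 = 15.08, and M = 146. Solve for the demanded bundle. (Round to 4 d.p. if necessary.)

x_1* = 7.6734, x_2* = 2.5578

Leontief preferences: the optimum is at the kink where x_1/3 = x_2/1, i.e. x_2 = (1/3)·x_1.
Budget: p_1·x_1 + p_2·(1/3)·x_1 = M, so (3·p_1 + p_2)·x_1 = 3·M.
Demand: x_1*(p_1,p_2,M) = 3·M/(3·p_1 + p_2), x_2* = M/(3·p_1 + p_2).
Here 3·14 + 15.08 = 57.08, giving x_1* = 7.6734 and x_2* = 2.5578.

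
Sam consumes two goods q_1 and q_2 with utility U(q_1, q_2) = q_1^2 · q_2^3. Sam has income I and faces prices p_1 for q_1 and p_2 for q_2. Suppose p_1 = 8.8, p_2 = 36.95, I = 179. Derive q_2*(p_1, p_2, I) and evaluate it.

q_2* = 2.9066

Demand: q_1*(p_1,p_2,I) = 0.4·I/p_1 and q_2* = 0.6·I/p_2.
At p_1=8.8, p_2=36.95, I=179: q_2* = 0.6·179/36.95 = 2.9066.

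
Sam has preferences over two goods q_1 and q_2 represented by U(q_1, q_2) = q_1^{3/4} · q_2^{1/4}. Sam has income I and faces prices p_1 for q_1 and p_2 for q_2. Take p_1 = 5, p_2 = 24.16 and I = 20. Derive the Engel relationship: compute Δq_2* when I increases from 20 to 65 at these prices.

Δq_2* = 0.4656

Tangency: MRS = 3·q_2/q_1 = p_1/p_2.
So 0.75·p_2·q_2 = 0.25·p_1·q_1; combined with the budget, a share 0.75 of income goes to q_1.
Demand: q_1*(p_1,p_2,I) = 0.75·I/p_1 and q_2* = 0.25·I/p_2.
At p_1=5, p_2=24.16, I=20: q_2* = 0.25·20/24.16 = 0.207.
At I' = 65: q_2* = 0.6726. Change: 0.6726 − 0.207 = 0.4656.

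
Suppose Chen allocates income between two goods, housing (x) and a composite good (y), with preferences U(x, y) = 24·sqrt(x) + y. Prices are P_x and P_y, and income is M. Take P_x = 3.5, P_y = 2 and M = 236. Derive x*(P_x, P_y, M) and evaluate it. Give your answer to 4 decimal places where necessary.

Set MRS = P_x/P_y: 12·x^(−1/2) = P_x/P_y.
Solve: √x = 12·P_y/P_x, so x*(P_x,P_y) = (12·P_y/P_x)², and y* = (M − P_x·x*)/P_y.
Plugging in: x* = (12·2/3.5)² = 47.0204.

x* = 47.0204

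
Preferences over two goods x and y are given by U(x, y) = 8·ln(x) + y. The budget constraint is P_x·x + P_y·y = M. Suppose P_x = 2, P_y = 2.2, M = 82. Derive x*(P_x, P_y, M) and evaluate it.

x* = 8.8

Set MRS = P_x/P_y: (8/x)/1 = P_x/P_y.
So x*(P_x,P_y) = 8·P_y/P_x, independent of income; and y* = (M − 8·P_y)/P_y.
At the given prices: x* = 8·2.2/2 = 8.8.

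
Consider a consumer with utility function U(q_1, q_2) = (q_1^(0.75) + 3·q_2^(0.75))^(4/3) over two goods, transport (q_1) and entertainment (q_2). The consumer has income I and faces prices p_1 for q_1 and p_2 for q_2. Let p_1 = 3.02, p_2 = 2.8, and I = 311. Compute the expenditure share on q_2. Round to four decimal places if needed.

From the CES first-order condition, (1/3)·(q_2/q_1)^(0.25) = p_1/p_2.
Hence q_2/q_1 = (3·p_1/p_2)^(1/(0.25)), i.e. raised to the 4 power.
Substitute q_2 = (q_2/q_1)·q_1 into the budget: q_1* = I/(p_1 + p_2·(q_2/q_1)).
Numerically q_2/q_1 = 109.617695, so q_1* = 311/(3.02 + 2.8·109.617695) = 1.0034 and q_2* = 109.617695·1.0034 = 109.9892.
Expenditure on q_2: 2.8·109.9892 = 307.9698; share = 0.9903.

share on q_2 = 0.9903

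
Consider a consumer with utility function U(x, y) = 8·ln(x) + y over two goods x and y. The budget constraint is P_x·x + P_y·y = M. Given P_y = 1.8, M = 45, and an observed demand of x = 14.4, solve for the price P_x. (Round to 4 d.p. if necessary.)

P_x = 1

Set MRS = P_x/P_y: (8/x)/1 = P_x/P_y.
So x*(P_x,P_y) = 8·P_y/P_x, independent of income; and y* = (M − 8·P_y)/P_y.
Set x* = 14.4 in the demand function and solve for P_x: P_x = 1.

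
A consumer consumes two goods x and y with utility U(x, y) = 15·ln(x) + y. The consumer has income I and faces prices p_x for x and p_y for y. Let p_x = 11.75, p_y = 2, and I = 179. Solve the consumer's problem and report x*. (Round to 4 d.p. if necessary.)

MU_x = 15/x, MU_y = 1. Tangency: 15/x = p_x/p_y.
So x*(p_x,p_y) = 15·p_y/p_x, independent of income; and y* = (I − 15·p_y)/p_y.
At the given prices: x* = 15·2/11.75 = 2.5532.

x* = 2.5532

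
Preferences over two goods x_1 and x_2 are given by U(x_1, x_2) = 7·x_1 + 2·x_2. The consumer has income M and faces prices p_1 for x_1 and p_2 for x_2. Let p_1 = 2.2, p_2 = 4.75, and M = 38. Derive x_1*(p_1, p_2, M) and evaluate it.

x_1* = 17.2727

Linear utility — the consumer picks whichever good has higher MU/price: 7/2.2 = 3.1818 vs 2/4.75 = 0.4211.
x_1 gives more utility per dollar, so spend all income on x_1: x_1* = M/p_1, x_2* = 0.
Numerically: x_1* = 17.2727, x_2* = 0.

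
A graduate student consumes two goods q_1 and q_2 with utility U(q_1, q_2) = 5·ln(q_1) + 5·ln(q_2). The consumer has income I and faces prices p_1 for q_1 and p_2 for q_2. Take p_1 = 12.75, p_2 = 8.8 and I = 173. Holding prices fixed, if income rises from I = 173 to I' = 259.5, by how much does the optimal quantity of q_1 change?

At p_1=12.75, p_2=8.8, I=173: q_1* = 0.5·173/12.75 = 6.7843.
At I' = 259.5: q_1* = 10.1765. Change: 10.1765 − 6.7843 = 3.3922.

Δq_1* = 3.3922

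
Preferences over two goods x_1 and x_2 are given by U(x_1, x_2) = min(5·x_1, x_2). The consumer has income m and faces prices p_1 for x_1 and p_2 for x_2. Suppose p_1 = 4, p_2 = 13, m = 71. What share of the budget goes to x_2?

share on x_2 = 0.942

Leontief preferences: the optimum is at the kink where x_1/1 = x_2/5, i.e. x_2 = 5·x_1.
Budget: p_1·x_1 + p_2·5·x_1 = m, so (p_1 + 5·p_2)·x_1 = m.
Demand: x_1*(p_1,p_2,m) = m/(p_1 + 5·p_2), x_2* = 5·m/(p_1 + 5·p_2).
Here 4 + 5·13 = 69, giving x_1* = 1.029 and x_2* = 5.1449.
Expenditure on x_2: 13·5.1449 = 66.8841; share = 0.942.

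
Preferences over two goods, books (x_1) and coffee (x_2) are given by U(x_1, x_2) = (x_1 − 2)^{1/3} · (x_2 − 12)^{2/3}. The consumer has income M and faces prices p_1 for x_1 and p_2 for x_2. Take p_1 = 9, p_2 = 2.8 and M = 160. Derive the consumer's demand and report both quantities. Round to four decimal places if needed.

After buying the subsistence bundle (2, 12), a share 1/3 of the remaining income goes to x_1: x_1* = 2 + 1/3·(M − 2p_1 − 12p_2)/p_1.
Discretionary income = 160 − 2·9 − 12·2.8 = 108.4; x_1* = 2 + 1/3·108.4/9 = 6.0148; x_2* = 12 + 2/3·108.4/2.8 = 37.8095.

x_1* = 6.0148, x_2* = 37.8095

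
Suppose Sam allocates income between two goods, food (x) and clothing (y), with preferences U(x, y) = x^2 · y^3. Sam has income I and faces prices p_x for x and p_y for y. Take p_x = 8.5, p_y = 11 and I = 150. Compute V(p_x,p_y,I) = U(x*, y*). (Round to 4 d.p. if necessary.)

V = 27290.6652

At p_x=8.5, p_y=11, I=150: x* = 0.4·150/8.5 = 7.0588, y* = 8.1818.
Utility at the optimum: U(7.0588, 8.1818) = 27290.6652.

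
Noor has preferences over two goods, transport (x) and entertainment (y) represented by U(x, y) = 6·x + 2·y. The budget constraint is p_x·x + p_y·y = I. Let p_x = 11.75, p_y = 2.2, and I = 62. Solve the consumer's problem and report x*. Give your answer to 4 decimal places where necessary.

Linear utility — the consumer picks whichever good has higher MU/price: 6/11.75 = 0.5106 vs 2/2.2 = 0.9091.
y gives more utility per dollar, so spend all income on y: y* = I/p_y, x* = 0.
Numerically: x* = 0, y* = 28.1818.

x* = 0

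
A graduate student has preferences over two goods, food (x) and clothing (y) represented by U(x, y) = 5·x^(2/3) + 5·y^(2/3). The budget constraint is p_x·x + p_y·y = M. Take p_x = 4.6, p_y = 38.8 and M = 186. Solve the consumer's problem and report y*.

y* = 0.0664

Substitute y = (y/x)·x into the budget: x* = M/(p_x + p_y·(y/x)).
Numerically y/x = 0.001666, so x* = 186/(4.6 + 38.8·0.001666) = 39.8743 and y* = 0.001666·39.8743 = 0.0664.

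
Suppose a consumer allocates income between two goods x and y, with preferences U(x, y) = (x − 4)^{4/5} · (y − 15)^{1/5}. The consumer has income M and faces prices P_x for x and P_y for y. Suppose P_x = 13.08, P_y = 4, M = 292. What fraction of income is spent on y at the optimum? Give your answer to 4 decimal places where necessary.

share on y = 0.3285

Let x' = x−4, y' = y−15. MRS = 4·y'/x' = P_x/P_y.
After buying the subsistence bundle (4, 15), a share 0.8 of the remaining income goes to x: x* = 4 + 0.8·(M − 4P_x − 15P_y)/P_x.
Discretionary income = 292 − 4·13.08 − 15·4 = 179.68; x* = 4 + 0.8·179.68/13.08 = 14.9896; y* = 15 + 0.2·179.68/4 = 23.984.
Expenditure on y: 4·23.984 = 95.936; share = 0.3285.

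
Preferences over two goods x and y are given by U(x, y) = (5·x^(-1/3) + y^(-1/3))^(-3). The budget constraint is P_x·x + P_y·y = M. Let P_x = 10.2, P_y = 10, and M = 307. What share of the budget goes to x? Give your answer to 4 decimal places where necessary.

share on x = 0.7707

From the CES first-order condition, 5·(y/x)^(4/3) = P_x/P_y.
Solve for the ratio: y/x = [(1/5)·P_x/P_y]^(0.75).
With the ratio pinned down, the budget gives x* = M/(P_x + P_y·(y/x)) and y* = (y/x)·x*.
Numerically y/x = 0.303545, so x* = 307/(10.2 + 10·0.303545) = 23.1953 and y* = 0.303545·23.1953 = 7.0408.
Expenditure on x: 10.2·23.1953 = 236.5919; share = 0.7707.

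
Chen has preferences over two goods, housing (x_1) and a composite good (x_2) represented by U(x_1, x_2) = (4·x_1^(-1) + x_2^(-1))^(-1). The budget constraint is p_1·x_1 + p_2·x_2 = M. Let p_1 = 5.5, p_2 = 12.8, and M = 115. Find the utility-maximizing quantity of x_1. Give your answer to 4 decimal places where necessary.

MRS = MU_x_1/MU_x_2 = 4·(x_2/x_1)^(2). Set equal to p_1/p_2.
Solve for the ratio: x_2/x_1 = [(1/4)·p_1/p_2]^(0.5).
With the ratio pinned down, the budget gives x_1* = M/(p_1 + p_2·(x_2/x_1)) and x_2* = (x_2/x_1)·x_1*.
Numerically x_2/x_1 = 0.327753, so x_1* = 115/(5.5 + 12.8·0.327753) = 11.8615.

x_1* = 11.8615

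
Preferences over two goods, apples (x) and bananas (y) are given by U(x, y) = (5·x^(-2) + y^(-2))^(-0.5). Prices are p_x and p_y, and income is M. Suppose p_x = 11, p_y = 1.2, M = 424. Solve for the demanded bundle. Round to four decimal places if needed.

x* = 34.0052, y* = 41.6191

From the CES first-order condition, 5·(y/x)^(3) = p_x/p_y.
Solve for the ratio: y/x = [(1/5)·p_x/p_y]^(1/3).
With the ratio pinned down, the budget gives x* = M/(p_x + p_y·(y/x)) and y* = (y/x)·x*.
Numerically y/x = 1.223903, so x* = 424/(11 + 1.2·1.223903) = 34.0052 and y* = 1.223903·34.0052 = 41.6191.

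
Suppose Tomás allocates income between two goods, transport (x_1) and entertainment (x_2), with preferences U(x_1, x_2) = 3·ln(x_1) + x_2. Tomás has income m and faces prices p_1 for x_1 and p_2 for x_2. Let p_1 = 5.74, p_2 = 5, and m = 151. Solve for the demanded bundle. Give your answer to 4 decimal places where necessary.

Set MRS = p_1/p_2: (3/x_1)/1 = p_1/p_2.
So x_1*(p_1,p_2) = 3·p_2/p_1, independent of income; and x_2* = (m − 3·p_2)/p_2.
At the given prices: x_1* = 3·5/5.74 = 2.6132, and x_2* = 27.2.

x_1* = 2.6132, x_2* = 27.2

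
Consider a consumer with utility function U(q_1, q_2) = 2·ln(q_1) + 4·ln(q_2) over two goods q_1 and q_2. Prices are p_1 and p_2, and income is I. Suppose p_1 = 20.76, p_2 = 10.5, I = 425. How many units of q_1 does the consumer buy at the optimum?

q_1* = 6.824

Tangency: MRS = (1/2)·q_2/q_1 = p_1/p_2.
Rearranging, p_2·q_2 = 2·p_1·q_1. Substituting into the budget gives p_1·q_1·(1 + 2) = I.
Demand: q_1*(p_1,p_2,I) = 1/3·I/p_1 and q_2* = 2/3·I/p_2.
At p_1=20.76, p_2=10.5, I=425: q_1* = 1/3·425/20.76 = 6.824.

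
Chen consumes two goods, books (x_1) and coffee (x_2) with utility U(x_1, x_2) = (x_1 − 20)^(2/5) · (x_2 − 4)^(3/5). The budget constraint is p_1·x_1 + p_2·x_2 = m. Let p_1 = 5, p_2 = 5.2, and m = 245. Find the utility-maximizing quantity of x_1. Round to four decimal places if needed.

After buying the subsistence bundle (20, 4), a share 0.4 of the remaining income goes to x_1: x_1* = 20 + 0.4·(m − 20p_1 − 4p_2)/p_1.
Discretionary income = 245 − 20·5 − 4·5.2 = 124.2; x_1* = 20 + 0.4·124.2/5 = 29.936.

x_1* = 29.936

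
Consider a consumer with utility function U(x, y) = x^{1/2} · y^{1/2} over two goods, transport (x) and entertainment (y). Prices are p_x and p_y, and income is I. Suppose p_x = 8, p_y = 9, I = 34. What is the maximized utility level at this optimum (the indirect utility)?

V = 2.0035

The MRS is y/x. Set MRS = p_x/p_y.
So 0.5·p_y·y = 0.5·p_x·x; combined with the budget, a share 0.5 of income goes to x.
Demand: x*(p_x,p_y,I) = 0.5·I/p_x and y* = 0.5·I/p_y.
At p_x=8, p_y=9, I=34: x* = 0.5·34/8 = 2.125, y* = 1.8889.
Utility at the optimum: U(2.125, 1.8889) = 2.0035.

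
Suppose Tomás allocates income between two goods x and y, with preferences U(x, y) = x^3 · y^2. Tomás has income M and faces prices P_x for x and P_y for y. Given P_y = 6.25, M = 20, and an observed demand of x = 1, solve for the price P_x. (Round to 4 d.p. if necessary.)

MU_x/MU_y = (3·y)/(2·x); tangency sets this equal to P_x/P_y.
So 3·P_y·y = 2·P_x·x; combined with the budget, a share 0.6 of income goes to x.
Demand: x*(P_x,P_y,M) = 0.6·M/P_x and y* = 0.4·M/P_y.
Set x* = 1 in the demand function and solve for P_x: P_x = 12.

P_x = 12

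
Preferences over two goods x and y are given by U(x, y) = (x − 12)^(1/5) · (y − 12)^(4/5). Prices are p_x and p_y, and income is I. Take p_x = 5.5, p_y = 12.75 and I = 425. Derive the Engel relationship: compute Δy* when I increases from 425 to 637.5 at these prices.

Δy* = 13.3333

MRS = (1/4)·(y−12)/(x−12). Tangency with p_x/p_y gives y−12 = 4·(p_x/p_y)·(x−12).
After buying the subsistence bundle (12, 12), a share 0.2 of the remaining income goes to x: x* = 12 + 0.2·(I − 12p_x − 12p_y)/p_x.
Discretionary income = 425 − 12·5.5 − 12·12.75 = 206; y* = 12 + 0.8·206/12.75 = 24.9255.
At I' = 637.5: y* = 38.2588. Change: 38.2588 − 24.9255 = 13.3333.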